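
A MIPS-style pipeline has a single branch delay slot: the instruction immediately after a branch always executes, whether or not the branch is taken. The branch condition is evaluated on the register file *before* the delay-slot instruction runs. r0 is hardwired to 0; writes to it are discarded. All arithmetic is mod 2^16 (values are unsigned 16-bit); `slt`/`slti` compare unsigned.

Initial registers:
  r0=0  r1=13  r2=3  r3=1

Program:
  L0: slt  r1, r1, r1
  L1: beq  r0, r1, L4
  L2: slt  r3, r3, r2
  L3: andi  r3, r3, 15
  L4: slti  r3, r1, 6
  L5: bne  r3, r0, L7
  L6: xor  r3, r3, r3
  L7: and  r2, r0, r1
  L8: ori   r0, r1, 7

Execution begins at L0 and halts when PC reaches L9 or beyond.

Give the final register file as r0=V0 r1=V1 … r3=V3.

r0=0 r1=0 r2=0 r3=0

PC=0  slt  r1, r1, r1        | r0=0 r1=0 r2=3 r3=1
PC=1  beq  r0, r1, L4        | r0=0 r1=0 r2=3 r3=1  [TAKEN]
PC=2  slt  r3, r3, r2        | r0=0 r1=0 r2=3 r3=1
PC=4  slti  r3, r1, 6        | r0=0 r1=0 r2=3 r3=1
PC=5  bne  r3, r0, L7        | r0=0 r1=0 r2=3 r3=1  [TAKEN]
PC=6  xor  r3, r3, r3        | r0=0 r1=0 r2=3 r3=0
PC=7  and  r2, r0, r1        | r0=0 r1=0 r2=0 r3=0
PC=8  ori   r0, r1, 7        | r0=0 r1=0 r2=0 r3=0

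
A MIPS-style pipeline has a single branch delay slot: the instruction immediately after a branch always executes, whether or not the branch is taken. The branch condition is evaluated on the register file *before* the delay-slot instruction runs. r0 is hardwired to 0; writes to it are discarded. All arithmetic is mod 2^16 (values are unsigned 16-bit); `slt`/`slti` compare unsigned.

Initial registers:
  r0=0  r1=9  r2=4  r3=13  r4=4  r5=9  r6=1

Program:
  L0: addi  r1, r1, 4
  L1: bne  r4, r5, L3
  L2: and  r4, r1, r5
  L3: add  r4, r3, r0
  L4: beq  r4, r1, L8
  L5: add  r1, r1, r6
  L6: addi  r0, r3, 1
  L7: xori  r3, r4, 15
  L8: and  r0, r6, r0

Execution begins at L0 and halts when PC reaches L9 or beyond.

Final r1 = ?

#0 addi  r1, r1, 4 ; 0/13/4/13/4/9/1
#1 bne  r4, r5, L3 ; 0/13/4/13/4/9/1 ; →target
#2 and  r4, r1, r5 ; 0/13/4/13/9/9/1
#3 add  r4, r3, r0 ; 0/13/4/13/13/9/1
#4 beq  r4, r1, L8 ; 0/13/4/13/13/9/1 ; →target
#5 add  r1, r1, r6 ; 0/14/4/13/13/9/1
#8 and  r0, r6, r0 ; 0/14/4/13/13/9/1

14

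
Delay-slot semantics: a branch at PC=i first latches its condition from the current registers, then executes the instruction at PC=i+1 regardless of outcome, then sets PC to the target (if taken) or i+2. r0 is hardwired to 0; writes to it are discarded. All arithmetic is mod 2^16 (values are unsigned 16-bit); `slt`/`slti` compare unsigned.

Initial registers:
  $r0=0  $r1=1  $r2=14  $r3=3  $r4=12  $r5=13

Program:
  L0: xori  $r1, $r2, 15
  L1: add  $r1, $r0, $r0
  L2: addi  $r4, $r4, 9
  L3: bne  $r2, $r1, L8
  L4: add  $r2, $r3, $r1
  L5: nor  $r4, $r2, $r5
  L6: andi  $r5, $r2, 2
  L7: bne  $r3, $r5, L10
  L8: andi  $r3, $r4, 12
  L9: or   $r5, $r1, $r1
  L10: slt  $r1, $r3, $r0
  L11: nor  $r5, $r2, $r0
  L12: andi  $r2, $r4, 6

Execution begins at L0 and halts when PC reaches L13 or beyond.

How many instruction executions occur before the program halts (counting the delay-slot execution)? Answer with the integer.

10

PC=0  xori  $r1, $r2, 15     | $r0=0 $r1=1 $r2=14 $r3=3 $r4=12 $r5=13
PC=1  add  $r1, $r0, $r0     | $r0=0 $r1=0 $r2=14 $r3=3 $r4=12 $r5=13
PC=2  addi  $r4, $r4, 9      | $r0=0 $r1=0 $r2=14 $r3=3 $r4=21 $r5=13
PC=3  bne  $r2, $r1, L8      | $r0=0 $r1=0 $r2=14 $r3=3 $r4=21 $r5=13  [TAKEN]
PC=4  add  $r2, $r3, $r1     | $r0=0 $r1=0 $r2=3 $r3=3 $r4=21 $r5=13
PC=8  andi  $r3, $r4, 12     | $r0=0 $r1=0 $r2=3 $r3=4 $r4=21 $r5=13
PC=9  or   $r5, $r1, $r1     | $r0=0 $r1=0 $r2=3 $r3=4 $r4=21 $r5=0
PC=10 slt  $r1, $r3, $r0     | $r0=0 $r1=0 $r2=3 $r3=4 $r4=21 $r5=0
PC=11 nor  $r5, $r2, $r0     | $r0=0 $r1=0 $r2=3 $r3=4 $r4=21 $r5=65532
PC=12 andi  $r2, $r4, 6      | $r0=0 $r1=0 $r2=4 $r3=4 $r4=21 $r5=65532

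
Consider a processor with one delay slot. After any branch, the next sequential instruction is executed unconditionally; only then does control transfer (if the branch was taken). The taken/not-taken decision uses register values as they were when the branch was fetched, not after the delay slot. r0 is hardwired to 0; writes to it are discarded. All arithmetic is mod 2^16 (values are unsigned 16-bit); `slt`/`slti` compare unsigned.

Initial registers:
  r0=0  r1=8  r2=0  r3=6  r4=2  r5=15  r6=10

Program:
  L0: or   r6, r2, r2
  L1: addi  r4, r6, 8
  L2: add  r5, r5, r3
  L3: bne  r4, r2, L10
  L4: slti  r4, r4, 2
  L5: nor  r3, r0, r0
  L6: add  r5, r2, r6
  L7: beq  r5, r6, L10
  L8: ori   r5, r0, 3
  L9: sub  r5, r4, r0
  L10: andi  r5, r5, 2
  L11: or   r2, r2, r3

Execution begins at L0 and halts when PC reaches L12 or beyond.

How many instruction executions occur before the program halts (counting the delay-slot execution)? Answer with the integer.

7

#0 or   r6, r2, r2 ; 0/8/0/6/2/15/0
#1 addi  r4, r6, 8 ; 0/8/0/6/8/15/0
#2 add  r5, r5, r3 ; 0/8/0/6/8/21/0
#3 bne  r4, r2, L10 ; 0/8/0/6/8/21/0 ; →target
#4 slti  r4, r4, 2 ; 0/8/0/6/0/21/0
#10 andi  r5, r5, 2 ; 0/8/0/6/0/0/0
#11 or   r2, r2, r3 ; 0/8/6/6/0/0/0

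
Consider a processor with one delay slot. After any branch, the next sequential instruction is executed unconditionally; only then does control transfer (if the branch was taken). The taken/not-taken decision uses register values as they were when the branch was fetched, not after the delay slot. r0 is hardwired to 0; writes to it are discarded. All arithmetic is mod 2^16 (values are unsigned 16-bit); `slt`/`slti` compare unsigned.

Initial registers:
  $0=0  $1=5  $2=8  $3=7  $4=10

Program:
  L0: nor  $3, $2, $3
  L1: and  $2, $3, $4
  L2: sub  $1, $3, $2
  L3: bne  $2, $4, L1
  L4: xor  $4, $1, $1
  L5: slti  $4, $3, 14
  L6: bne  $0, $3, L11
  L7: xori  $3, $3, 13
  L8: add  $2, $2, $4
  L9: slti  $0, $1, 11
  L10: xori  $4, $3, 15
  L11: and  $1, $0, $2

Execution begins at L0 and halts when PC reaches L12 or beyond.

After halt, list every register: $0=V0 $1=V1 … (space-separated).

$0=0 $1=0 $2=0 $3=65533 $4=0

[0] nor  $3, $2, $3  →  {$0:0, $1:5, $2:8, $3:65520, $4:10}
[1] and  $2, $3, $4  →  {$0:0, $1:5, $2:0, $3:65520, $4:10}
[2] sub  $1, $3, $2  →  {$0:0, $1:65520, $2:0, $3:65520, $4:10}
[3] bne  $2, $4, L1  →  {$0:0, $1:65520, $2:0, $3:65520, $4:10}  ⟨branch taken⟩
[4] xor  $4, $1, $1  →  {$0:0, $1:65520, $2:0, $3:65520, $4:0}
[1] and  $2, $3, $4  →  {$0:0, $1:65520, $2:0, $3:65520, $4:0}
[2] sub  $1, $3, $2  →  {$0:0, $1:65520, $2:0, $3:65520, $4:0}
[3] bne  $2, $4, L1  →  {$0:0, $1:65520, $2:0, $3:65520, $4:0}  ⟨branch fallthrough⟩
[4] xor  $4, $1, $1  →  {$0:0, $1:65520, $2:0, $3:65520, $4:0}
[5] slti  $4, $3, 14  →  {$0:0, $1:65520, $2:0, $3:65520, $4:0}
[6] bne  $0, $3, L11  →  {$0:0, $1:65520, $2:0, $3:65520, $4:0}  ⟨branch taken⟩
[7] xori  $3, $3, 13  →  {$0:0, $1:65520, $2:0, $3:65533, $4:0}
[11] and  $1, $0, $2  →  {$0:0, $1:0, $2:0, $3:65533, $4:0}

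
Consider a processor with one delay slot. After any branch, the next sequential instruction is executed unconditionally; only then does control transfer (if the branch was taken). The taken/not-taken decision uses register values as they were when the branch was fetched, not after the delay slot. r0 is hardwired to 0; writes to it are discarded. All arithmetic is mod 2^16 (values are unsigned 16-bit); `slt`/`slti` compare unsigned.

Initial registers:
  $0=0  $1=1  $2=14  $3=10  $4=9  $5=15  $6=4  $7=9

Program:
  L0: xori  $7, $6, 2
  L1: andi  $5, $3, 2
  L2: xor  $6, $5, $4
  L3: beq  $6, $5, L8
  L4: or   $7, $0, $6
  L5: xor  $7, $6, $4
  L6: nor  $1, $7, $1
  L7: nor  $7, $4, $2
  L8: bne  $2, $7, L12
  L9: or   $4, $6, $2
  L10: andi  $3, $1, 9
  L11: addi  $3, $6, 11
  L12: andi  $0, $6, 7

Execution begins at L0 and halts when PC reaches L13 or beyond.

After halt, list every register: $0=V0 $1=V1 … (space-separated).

$0=0 $1=65532 $2=14 $3=10 $4=15 $5=2 $6=11 $7=65520

#0 xori  $7, $6, 2 ; 0/1/14/10/9/15/4/6
#1 andi  $5, $3, 2 ; 0/1/14/10/9/2/4/6
#2 xor  $6, $5, $4 ; 0/1/14/10/9/2/11/6
#3 beq  $6, $5, L8 ; 0/1/14/10/9/2/11/6 ; →fallthru
#4 or   $7, $0, $6 ; 0/1/14/10/9/2/11/11
#5 xor  $7, $6, $4 ; 0/1/14/10/9/2/11/2
#6 nor  $1, $7, $1 ; 0/65532/14/10/9/2/11/2
#7 nor  $7, $4, $2 ; 0/65532/14/10/9/2/11/65520
#8 bne  $2, $7, L12 ; 0/65532/14/10/9/2/11/65520 ; →target
#9 or   $4, $6, $2 ; 0/65532/14/10/15/2/11/65520
#12 andi  $0, $6, 7 ; 0/65532/14/10/15/2/11/65520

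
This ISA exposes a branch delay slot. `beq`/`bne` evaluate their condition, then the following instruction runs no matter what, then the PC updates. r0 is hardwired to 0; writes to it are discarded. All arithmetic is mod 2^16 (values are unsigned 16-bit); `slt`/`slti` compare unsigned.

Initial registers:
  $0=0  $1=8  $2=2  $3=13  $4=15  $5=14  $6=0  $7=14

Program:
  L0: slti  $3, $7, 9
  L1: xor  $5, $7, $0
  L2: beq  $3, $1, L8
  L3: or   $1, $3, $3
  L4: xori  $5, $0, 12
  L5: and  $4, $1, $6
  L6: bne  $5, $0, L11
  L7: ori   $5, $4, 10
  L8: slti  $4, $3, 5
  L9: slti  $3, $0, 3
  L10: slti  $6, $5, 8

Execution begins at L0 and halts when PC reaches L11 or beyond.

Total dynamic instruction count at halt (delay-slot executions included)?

#0 slti  $3, $7, 9 ; 0/8/2/0/15/14/0/14
#1 xor  $5, $7, $0 ; 0/8/2/0/15/14/0/14
#2 beq  $3, $1, L8 ; 0/8/2/0/15/14/0/14 ; →fallthru
#3 or   $1, $3, $3 ; 0/0/2/0/15/14/0/14
#4 xori  $5, $0, 12 ; 0/0/2/0/15/12/0/14
#5 and  $4, $1, $6 ; 0/0/2/0/0/12/0/14
#6 bne  $5, $0, L11 ; 0/0/2/0/0/12/0/14 ; →target
#7 ori   $5, $4, 10 ; 0/0/2/0/0/10/0/14

8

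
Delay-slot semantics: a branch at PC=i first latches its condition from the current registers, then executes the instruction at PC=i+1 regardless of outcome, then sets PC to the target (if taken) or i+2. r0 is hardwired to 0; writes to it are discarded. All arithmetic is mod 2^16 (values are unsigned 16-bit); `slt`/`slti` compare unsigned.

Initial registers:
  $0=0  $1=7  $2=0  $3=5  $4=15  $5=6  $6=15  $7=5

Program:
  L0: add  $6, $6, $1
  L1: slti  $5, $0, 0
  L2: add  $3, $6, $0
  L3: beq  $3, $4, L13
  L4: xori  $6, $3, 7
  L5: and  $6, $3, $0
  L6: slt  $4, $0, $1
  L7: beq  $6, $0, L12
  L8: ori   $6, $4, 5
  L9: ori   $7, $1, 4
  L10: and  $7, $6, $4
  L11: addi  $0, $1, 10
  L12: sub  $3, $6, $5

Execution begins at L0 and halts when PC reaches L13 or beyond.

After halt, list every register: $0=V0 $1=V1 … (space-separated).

$0=0 $1=7 $2=0 $3=5 $4=1 $5=0 $6=5 $7=5

PC=0  add  $6, $6, $1        | $0=0 $1=7 $2=0 $3=5 $4=15 $5=6 $6=22 $7=5
PC=1  slti  $5, $0, 0        | $0=0 $1=7 $2=0 $3=5 $4=15 $5=0 $6=22 $7=5
PC=2  add  $3, $6, $0        | $0=0 $1=7 $2=0 $3=22 $4=15 $5=0 $6=22 $7=5
PC=3  beq  $3, $4, L13       | $0=0 $1=7 $2=0 $3=22 $4=15 $5=0 $6=22 $7=5  [not taken]
PC=4  xori  $6, $3, 7        | $0=0 $1=7 $2=0 $3=22 $4=15 $5=0 $6=17 $7=5
PC=5  and  $6, $3, $0        | $0=0 $1=7 $2=0 $3=22 $4=15 $5=0 $6=0 $7=5
PC=6  slt  $4, $0, $1        | $0=0 $1=7 $2=0 $3=22 $4=1 $5=0 $6=0 $7=5
PC=7  beq  $6, $0, L12       | $0=0 $1=7 $2=0 $3=22 $4=1 $5=0 $6=0 $7=5  [TAKEN]
PC=8  ori   $6, $4, 5        | $0=0 $1=7 $2=0 $3=22 $4=1 $5=0 $6=5 $7=5
PC=12 sub  $3, $6, $5        | $0=0 $1=7 $2=0 $3=5 $4=1 $5=0 $6=5 $7=5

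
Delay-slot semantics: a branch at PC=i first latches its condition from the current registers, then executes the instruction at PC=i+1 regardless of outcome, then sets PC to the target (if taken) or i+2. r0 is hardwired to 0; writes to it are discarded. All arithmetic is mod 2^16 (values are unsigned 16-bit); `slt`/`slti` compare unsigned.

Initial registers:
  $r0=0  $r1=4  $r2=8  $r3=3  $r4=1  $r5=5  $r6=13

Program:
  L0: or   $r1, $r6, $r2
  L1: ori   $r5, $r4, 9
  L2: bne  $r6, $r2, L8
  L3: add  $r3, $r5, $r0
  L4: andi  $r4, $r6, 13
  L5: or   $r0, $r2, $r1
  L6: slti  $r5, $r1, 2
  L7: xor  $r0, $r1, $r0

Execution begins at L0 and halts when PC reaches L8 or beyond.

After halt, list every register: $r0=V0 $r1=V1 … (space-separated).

$r0=0 $r1=13 $r2=8 $r3=9 $r4=1 $r5=9 $r6=13

  step pc=0: or   $r1, $r6, $r2  regs=(0,13,8,3,1,5,13)
  step pc=1: ori   $r5, $r4, 9  regs=(0,13,8,3,1,9,13)
  step pc=2: bne  $r6, $r2, L8  cond=T  regs=(0,13,8,3,1,9,13)
  step pc=3: add  $r3, $r5, $r0  regs=(0,13,8,9,1,9,13)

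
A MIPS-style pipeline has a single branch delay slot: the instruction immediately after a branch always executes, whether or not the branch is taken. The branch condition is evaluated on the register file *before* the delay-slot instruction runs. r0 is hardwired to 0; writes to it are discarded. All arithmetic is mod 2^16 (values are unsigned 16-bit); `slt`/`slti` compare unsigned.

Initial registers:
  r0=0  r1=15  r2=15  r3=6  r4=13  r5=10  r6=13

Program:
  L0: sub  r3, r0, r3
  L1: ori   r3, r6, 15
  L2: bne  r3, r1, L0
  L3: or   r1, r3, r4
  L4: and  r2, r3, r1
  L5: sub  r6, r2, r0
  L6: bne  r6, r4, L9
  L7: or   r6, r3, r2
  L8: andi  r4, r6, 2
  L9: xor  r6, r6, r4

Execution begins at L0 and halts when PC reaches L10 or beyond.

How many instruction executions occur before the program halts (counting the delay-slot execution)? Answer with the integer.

PC=0  sub  r3, r0, r3        | r0=0 r1=15 r2=15 r3=65530 r4=13 r5=10 r6=13
PC=1  ori   r3, r6, 15       | r0=0 r1=15 r2=15 r3=15 r4=13 r5=10 r6=13
PC=2  bne  r3, r1, L0        | r0=0 r1=15 r2=15 r3=15 r4=13 r5=10 r6=13  [not taken]
PC=3  or   r1, r3, r4        | r0=0 r1=15 r2=15 r3=15 r4=13 r5=10 r6=13
PC=4  and  r2, r3, r1        | r0=0 r1=15 r2=15 r3=15 r4=13 r5=10 r6=13
PC=5  sub  r6, r2, r0        | r0=0 r1=15 r2=15 r3=15 r4=13 r5=10 r6=15
PC=6  bne  r6, r4, L9        | r0=0 r1=15 r2=15 r3=15 r4=13 r5=10 r6=15  [TAKEN]
PC=7  or   r6, r3, r2        | r0=0 r1=15 r2=15 r3=15 r4=13 r5=10 r6=15
PC=9  xor  r6, r6, r4        | r0=0 r1=15 r2=15 r3=15 r4=13 r5=10 r6=2

9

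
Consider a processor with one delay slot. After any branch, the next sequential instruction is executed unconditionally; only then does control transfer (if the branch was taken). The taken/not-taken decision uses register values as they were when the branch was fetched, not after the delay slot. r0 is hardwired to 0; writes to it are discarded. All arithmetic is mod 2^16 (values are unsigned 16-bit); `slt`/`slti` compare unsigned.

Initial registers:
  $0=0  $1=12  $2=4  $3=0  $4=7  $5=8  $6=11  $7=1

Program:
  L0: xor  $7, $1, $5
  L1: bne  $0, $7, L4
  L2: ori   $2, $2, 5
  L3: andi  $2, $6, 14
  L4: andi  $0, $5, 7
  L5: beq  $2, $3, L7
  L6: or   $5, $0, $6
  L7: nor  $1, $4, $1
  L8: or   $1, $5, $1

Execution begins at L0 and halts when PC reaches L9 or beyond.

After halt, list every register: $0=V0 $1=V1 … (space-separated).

$0=0 $1=65531 $2=5 $3=0 $4=7 $5=11 $6=11 $7=4

#0 xor  $7, $1, $5 ; 0/12/4/0/7/8/11/4
#1 bne  $0, $7, L4 ; 0/12/4/0/7/8/11/4 ; →target
#2 ori   $2, $2, 5 ; 0/12/5/0/7/8/11/4
#4 andi  $0, $5, 7 ; 0/12/5/0/7/8/11/4
#5 beq  $2, $3, L7 ; 0/12/5/0/7/8/11/4 ; →fallthru
#6 or   $5, $0, $6 ; 0/12/5/0/7/11/11/4
#7 nor  $1, $4, $1 ; 0/65520/5/0/7/11/11/4
#8 or   $1, $5, $1 ; 0/65531/5/0/7/11/11/4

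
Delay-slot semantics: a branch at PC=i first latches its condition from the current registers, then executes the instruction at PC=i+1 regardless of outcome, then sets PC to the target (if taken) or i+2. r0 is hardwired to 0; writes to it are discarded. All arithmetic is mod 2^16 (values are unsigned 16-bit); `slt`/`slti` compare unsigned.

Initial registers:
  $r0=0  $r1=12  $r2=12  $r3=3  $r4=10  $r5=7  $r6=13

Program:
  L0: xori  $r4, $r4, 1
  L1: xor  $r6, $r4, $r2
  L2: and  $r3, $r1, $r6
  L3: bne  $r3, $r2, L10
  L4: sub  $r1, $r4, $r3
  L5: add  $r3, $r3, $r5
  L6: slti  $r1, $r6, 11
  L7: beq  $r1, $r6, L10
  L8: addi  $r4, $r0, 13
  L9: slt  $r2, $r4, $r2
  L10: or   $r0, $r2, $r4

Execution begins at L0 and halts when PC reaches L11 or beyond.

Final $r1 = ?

7

  step pc=0: xori  $r4, $r4, 1  regs=(0,12,12,3,11,7,13)
  step pc=1: xor  $r6, $r4, $r2  regs=(0,12,12,3,11,7,7)
  step pc=2: and  $r3, $r1, $r6  regs=(0,12,12,4,11,7,7)
  step pc=3: bne  $r3, $r2, L10  cond=T  regs=(0,12,12,4,11,7,7)
  step pc=4: sub  $r1, $r4, $r3  regs=(0,7,12,4,11,7,7)
  step pc=10: or   $r0, $r2, $r4  regs=(0,7,12,4,11,7,7)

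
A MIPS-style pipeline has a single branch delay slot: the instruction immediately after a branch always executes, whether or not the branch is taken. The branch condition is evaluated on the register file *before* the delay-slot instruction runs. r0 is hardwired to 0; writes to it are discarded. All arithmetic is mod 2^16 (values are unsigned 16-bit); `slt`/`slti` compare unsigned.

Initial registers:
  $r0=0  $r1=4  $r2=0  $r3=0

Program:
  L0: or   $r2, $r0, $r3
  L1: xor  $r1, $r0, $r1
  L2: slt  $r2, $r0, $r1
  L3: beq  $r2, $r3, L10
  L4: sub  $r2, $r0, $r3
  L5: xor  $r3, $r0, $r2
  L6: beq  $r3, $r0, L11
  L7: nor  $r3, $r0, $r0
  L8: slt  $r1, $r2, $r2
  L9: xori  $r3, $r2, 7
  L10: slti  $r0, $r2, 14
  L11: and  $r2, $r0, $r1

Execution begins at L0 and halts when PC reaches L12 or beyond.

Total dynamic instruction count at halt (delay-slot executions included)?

PC=0  or   $r2, $r0, $r3     | $r0=0 $r1=4 $r2=0 $r3=0
PC=1  xor  $r1, $r0, $r1     | $r0=0 $r1=4 $r2=0 $r3=0
PC=2  slt  $r2, $r0, $r1     | $r0=0 $r1=4 $r2=1 $r3=0
PC=3  beq  $r2, $r3, L10     | $r0=0 $r1=4 $r2=1 $r3=0  [not taken]
PC=4  sub  $r2, $r0, $r3     | $r0=0 $r1=4 $r2=0 $r3=0
PC=5  xor  $r3, $r0, $r2     | $r0=0 $r1=4 $r2=0 $r3=0
PC=6  beq  $r3, $r0, L11     | $r0=0 $r1=4 $r2=0 $r3=0  [TAKEN]
PC=7  nor  $r3, $r0, $r0     | $r0=0 $r1=4 $r2=0 $r3=65535
PC=11 and  $r2, $r0, $r1     | $r0=0 $r1=4 $r2=0 $r3=65535

9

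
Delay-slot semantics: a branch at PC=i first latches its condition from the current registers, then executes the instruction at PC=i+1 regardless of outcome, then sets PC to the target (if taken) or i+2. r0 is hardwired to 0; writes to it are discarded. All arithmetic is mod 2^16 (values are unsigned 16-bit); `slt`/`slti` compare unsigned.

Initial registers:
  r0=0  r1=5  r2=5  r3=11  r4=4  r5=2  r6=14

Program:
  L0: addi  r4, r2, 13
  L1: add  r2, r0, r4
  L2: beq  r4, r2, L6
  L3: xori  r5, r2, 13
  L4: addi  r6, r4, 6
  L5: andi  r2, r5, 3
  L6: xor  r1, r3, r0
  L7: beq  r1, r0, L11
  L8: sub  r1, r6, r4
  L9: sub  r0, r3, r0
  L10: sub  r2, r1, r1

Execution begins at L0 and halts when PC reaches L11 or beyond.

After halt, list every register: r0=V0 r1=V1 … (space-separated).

PC=0  addi  r4, r2, 13       | r0=0 r1=5 r2=5 r3=11 r4=18 r5=2 r6=14
PC=1  add  r2, r0, r4        | r0=0 r1=5 r2=18 r3=11 r4=18 r5=2 r6=14
PC=2  beq  r4, r2, L6        | r0=0 r1=5 r2=18 r3=11 r4=18 r5=2 r6=14  [TAKEN]
PC=3  xori  r5, r2, 13       | r0=0 r1=5 r2=18 r3=11 r4=18 r5=31 r6=14
PC=6  xor  r1, r3, r0        | r0=0 r1=11 r2=18 r3=11 r4=18 r5=31 r6=14
PC=7  beq  r1, r0, L11       | r0=0 r1=11 r2=18 r3=11 r4=18 r5=31 r6=14  [not taken]
PC=8  sub  r1, r6, r4        | r0=0 r1=65532 r2=18 r3=11 r4=18 r5=31 r6=14
PC=9  sub  r0, r3, r0        | r0=0 r1=65532 r2=18 r3=11 r4=18 r5=31 r6=14
PC=10 sub  r2, r1, r1        | r0=0 r1=65532 r2=0 r3=11 r4=18 r5=31 r6=14

r0=0 r1=65532 r2=0 r3=11 r4=18 r5=31 r6=14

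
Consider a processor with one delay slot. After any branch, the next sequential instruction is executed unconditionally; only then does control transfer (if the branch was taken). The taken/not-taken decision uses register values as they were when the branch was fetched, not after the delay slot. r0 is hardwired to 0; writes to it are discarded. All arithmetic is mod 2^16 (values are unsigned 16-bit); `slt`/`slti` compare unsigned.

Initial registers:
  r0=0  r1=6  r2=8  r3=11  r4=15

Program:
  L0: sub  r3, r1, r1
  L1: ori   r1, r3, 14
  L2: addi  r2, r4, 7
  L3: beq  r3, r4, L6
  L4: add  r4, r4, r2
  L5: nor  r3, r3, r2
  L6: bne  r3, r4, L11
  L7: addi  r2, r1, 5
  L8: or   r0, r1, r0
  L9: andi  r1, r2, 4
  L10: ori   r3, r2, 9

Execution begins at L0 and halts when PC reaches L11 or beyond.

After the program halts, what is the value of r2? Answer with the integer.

  step pc=0: sub  r3, r1, r1  regs=(0,6,8,0,15)
  step pc=1: ori   r1, r3, 14  regs=(0,14,8,0,15)
  step pc=2: addi  r2, r4, 7  regs=(0,14,22,0,15)
  step pc=3: beq  r3, r4, L6  cond=F  regs=(0,14,22,0,15)
  step pc=4: add  r4, r4, r2  regs=(0,14,22,0,37)
  step pc=5: nor  r3, r3, r2  regs=(0,14,22,65513,37)
  step pc=6: bne  r3, r4, L11  cond=T  regs=(0,14,22,65513,37)
  step pc=7: addi  r2, r1, 5  regs=(0,14,19,65513,37)

19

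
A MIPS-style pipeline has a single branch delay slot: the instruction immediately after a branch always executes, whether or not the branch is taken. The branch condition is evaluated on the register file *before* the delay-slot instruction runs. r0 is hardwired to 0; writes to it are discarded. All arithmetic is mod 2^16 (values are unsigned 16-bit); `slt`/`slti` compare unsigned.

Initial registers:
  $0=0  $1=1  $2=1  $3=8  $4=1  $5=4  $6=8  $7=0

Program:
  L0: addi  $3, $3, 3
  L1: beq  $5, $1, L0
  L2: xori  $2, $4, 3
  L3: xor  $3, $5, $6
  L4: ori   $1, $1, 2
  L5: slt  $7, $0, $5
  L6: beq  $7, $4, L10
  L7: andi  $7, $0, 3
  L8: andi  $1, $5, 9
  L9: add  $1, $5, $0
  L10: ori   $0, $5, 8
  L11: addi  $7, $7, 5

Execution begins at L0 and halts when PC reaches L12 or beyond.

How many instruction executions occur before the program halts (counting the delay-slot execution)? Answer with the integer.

#0 addi  $3, $3, 3 ; 0/1/1/11/1/4/8/0
#1 beq  $5, $1, L0 ; 0/1/1/11/1/4/8/0 ; →fallthru
#2 xori  $2, $4, 3 ; 0/1/2/11/1/4/8/0
#3 xor  $3, $5, $6 ; 0/1/2/12/1/4/8/0
#4 ori   $1, $1, 2 ; 0/3/2/12/1/4/8/0
#5 slt  $7, $0, $5 ; 0/3/2/12/1/4/8/1
#6 beq  $7, $4, L10 ; 0/3/2/12/1/4/8/1 ; →target
#7 andi  $7, $0, 3 ; 0/3/2/12/1/4/8/0
#10 ori   $0, $5, 8 ; 0/3/2/12/1/4/8/0
#11 addi  $7, $7, 5 ; 0/3/2/12/1/4/8/5

10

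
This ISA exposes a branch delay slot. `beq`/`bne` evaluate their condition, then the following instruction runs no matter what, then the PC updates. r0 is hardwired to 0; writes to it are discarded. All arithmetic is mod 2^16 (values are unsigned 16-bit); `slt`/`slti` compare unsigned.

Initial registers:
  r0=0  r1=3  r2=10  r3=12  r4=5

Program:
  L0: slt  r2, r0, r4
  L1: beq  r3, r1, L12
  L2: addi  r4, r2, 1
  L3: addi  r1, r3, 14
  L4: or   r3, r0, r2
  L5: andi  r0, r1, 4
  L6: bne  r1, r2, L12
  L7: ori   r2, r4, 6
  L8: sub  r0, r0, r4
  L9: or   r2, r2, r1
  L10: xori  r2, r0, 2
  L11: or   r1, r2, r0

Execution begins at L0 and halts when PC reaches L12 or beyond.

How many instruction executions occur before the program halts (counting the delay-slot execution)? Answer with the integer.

PC=0  slt  r2, r0, r4        | r0=0 r1=3 r2=1 r3=12 r4=5
PC=1  beq  r3, r1, L12       | r0=0 r1=3 r2=1 r3=12 r4=5  [not taken]
PC=2  addi  r4, r2, 1        | r0=0 r1=3 r2=1 r3=12 r4=2
PC=3  addi  r1, r3, 14       | r0=0 r1=26 r2=1 r3=12 r4=2
PC=4  or   r3, r0, r2        | r0=0 r1=26 r2=1 r3=1 r4=2
PC=5  andi  r0, r1, 4        | r0=0 r1=26 r2=1 r3=1 r4=2
PC=6  bne  r1, r2, L12       | r0=0 r1=26 r2=1 r3=1 r4=2  [TAKEN]
PC=7  ori   r2, r4, 6        | r0=0 r1=26 r2=6 r3=1 r4=2

8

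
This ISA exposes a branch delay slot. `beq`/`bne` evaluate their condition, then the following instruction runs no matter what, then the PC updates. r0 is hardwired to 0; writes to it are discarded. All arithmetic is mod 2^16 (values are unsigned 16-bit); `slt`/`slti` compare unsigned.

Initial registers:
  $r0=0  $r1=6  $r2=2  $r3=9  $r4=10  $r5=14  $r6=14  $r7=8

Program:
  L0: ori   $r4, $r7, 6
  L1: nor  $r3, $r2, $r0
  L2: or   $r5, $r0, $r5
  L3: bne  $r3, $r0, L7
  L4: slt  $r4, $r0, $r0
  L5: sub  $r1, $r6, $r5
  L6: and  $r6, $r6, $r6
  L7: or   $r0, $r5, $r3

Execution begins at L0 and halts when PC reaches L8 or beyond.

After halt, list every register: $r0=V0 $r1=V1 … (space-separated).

$r0=0 $r1=6 $r2=2 $r3=65533 $r4=0 $r5=14 $r6=14 $r7=8

PC=0  ori   $r4, $r7, 6      | $r0=0 $r1=6 $r2=2 $r3=9 $r4=14 $r5=14 $r6=14 $r7=8
PC=1  nor  $r3, $r2, $r0     | $r0=0 $r1=6 $r2=2 $r3=65533 $r4=14 $r5=14 $r6=14 $r7=8
PC=2  or   $r5, $r0, $r5     | $r0=0 $r1=6 $r2=2 $r3=65533 $r4=14 $r5=14 $r6=14 $r7=8
PC=3  bne  $r3, $r0, L7      | $r0=0 $r1=6 $r2=2 $r3=65533 $r4=14 $r5=14 $r6=14 $r7=8  [TAKEN]
PC=4  slt  $r4, $r0, $r0     | $r0=0 $r1=6 $r2=2 $r3=65533 $r4=0 $r5=14 $r6=14 $r7=8
PC=7  or   $r0, $r5, $r3     | $r0=0 $r1=6 $r2=2 $r3=65533 $r4=0 $r5=14 $r6=14 $r7=8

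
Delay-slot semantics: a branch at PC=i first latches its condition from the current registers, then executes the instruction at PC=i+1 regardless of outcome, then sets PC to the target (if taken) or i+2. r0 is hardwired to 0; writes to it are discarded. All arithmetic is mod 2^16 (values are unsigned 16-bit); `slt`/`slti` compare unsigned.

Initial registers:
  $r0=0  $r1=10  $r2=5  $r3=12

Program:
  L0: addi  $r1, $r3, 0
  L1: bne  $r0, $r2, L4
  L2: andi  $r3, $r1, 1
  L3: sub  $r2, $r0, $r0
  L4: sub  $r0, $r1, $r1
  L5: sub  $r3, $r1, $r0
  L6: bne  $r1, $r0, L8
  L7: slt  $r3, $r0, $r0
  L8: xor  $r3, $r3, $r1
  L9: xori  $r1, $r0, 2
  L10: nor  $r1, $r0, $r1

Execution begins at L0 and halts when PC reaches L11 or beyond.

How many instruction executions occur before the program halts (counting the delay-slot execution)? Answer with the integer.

PC=0  addi  $r1, $r3, 0      | $r0=0 $r1=12 $r2=5 $r3=12
PC=1  bne  $r0, $r2, L4      | $r0=0 $r1=12 $r2=5 $r3=12  [TAKEN]
PC=2  andi  $r3, $r1, 1      | $r0=0 $r1=12 $r2=5 $r3=0
PC=4  sub  $r0, $r1, $r1     | $r0=0 $r1=12 $r2=5 $r3=0
PC=5  sub  $r3, $r1, $r0     | $r0=0 $r1=12 $r2=5 $r3=12
PC=6  bne  $r1, $r0, L8      | $r0=0 $r1=12 $r2=5 $r3=12  [TAKEN]
PC=7  slt  $r3, $r0, $r0     | $r0=0 $r1=12 $r2=5 $r3=0
PC=8  xor  $r3, $r3, $r1     | $r0=0 $r1=12 $r2=5 $r3=12
PC=9  xori  $r1, $r0, 2      | $r0=0 $r1=2 $r2=5 $r3=12
PC=10 nor  $r1, $r0, $r1     | $r0=0 $r1=65533 $r2=5 $r3=12

10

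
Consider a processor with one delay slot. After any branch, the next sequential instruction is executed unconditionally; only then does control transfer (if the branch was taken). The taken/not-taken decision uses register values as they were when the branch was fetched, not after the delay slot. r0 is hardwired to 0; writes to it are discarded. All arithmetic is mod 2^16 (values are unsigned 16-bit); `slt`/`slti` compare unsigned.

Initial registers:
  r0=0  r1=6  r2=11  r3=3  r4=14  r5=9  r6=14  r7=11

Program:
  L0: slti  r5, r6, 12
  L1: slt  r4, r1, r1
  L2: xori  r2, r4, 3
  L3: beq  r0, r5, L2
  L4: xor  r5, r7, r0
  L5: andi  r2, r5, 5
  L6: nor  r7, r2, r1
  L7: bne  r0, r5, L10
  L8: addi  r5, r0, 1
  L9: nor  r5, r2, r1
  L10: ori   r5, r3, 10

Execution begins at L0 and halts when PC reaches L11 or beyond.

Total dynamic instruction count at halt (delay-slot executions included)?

PC=0  slti  r5, r6, 12       | r0=0 r1=6 r2=11 r3=3 r4=14 r5=0 r6=14 r7=11
PC=1  slt  r4, r1, r1        | r0=0 r1=6 r2=11 r3=3 r4=0 r5=0 r6=14 r7=11
PC=2  xori  r2, r4, 3        | r0=0 r1=6 r2=3 r3=3 r4=0 r5=0 r6=14 r7=11
PC=3  beq  r0, r5, L2        | r0=0 r1=6 r2=3 r3=3 r4=0 r5=0 r6=14 r7=11  [TAKEN]
PC=4  xor  r5, r7, r0        | r0=0 r1=6 r2=3 r3=3 r4=0 r5=11 r6=14 r7=11
PC=2  xori  r2, r4, 3        | r0=0 r1=6 r2=3 r3=3 r4=0 r5=11 r6=14 r7=11
PC=3  beq  r0, r5, L2        | r0=0 r1=6 r2=3 r3=3 r4=0 r5=11 r6=14 r7=11  [not taken]
PC=4  xor  r5, r7, r0        | r0=0 r1=6 r2=3 r3=3 r4=0 r5=11 r6=14 r7=11
PC=5  andi  r2, r5, 5        | r0=0 r1=6 r2=1 r3=3 r4=0 r5=11 r6=14 r7=11
PC=6  nor  r7, r2, r1        | r0=0 r1=6 r2=1 r3=3 r4=0 r5=11 r6=14 r7=65528
PC=7  bne  r0, r5, L10       | r0=0 r1=6 r2=1 r3=3 r4=0 r5=11 r6=14 r7=65528  [TAKEN]
PC=8  addi  r5, r0, 1        | r0=0 r1=6 r2=1 r3=3 r4=0 r5=1 r6=14 r7=65528
PC=10 ori   r5, r3, 10       | r0=0 r1=6 r2=1 r3=3 r4=0 r5=11 r6=14 r7=65528

13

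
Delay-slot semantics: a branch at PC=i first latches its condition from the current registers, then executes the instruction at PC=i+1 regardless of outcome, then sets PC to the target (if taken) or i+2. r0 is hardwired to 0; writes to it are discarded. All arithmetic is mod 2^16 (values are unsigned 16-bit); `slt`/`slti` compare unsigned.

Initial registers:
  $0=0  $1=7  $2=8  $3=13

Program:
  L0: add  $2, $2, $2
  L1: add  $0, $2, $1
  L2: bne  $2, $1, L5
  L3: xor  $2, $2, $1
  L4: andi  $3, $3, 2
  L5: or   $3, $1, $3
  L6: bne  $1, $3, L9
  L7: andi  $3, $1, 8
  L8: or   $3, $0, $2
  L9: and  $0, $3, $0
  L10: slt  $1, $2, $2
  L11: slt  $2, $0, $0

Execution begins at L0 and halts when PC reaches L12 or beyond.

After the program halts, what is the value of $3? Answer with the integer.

#0 add  $2, $2, $2 ; 0/7/16/13
#1 add  $0, $2, $1 ; 0/7/16/13
#2 bne  $2, $1, L5 ; 0/7/16/13 ; →target
#3 xor  $2, $2, $1 ; 0/7/23/13
#5 or   $3, $1, $3 ; 0/7/23/15
#6 bne  $1, $3, L9 ; 0/7/23/15 ; →target
#7 andi  $3, $1, 8 ; 0/7/23/0
#9 and  $0, $3, $0 ; 0/7/23/0
#10 slt  $1, $2, $2 ; 0/0/23/0
#11 slt  $2, $0, $0 ; 0/0/0/0

0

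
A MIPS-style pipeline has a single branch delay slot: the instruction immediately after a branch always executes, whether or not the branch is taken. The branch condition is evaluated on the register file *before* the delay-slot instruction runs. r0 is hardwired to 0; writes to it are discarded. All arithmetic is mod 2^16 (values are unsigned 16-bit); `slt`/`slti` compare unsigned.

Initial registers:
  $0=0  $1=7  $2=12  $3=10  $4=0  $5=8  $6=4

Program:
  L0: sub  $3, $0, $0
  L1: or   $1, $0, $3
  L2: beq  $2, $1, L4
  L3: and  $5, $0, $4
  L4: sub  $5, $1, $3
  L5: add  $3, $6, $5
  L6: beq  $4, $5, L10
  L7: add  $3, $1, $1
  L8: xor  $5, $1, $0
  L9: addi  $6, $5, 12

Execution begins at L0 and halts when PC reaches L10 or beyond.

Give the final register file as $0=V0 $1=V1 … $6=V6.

[0] sub  $3, $0, $0  →  {$0:0, $1:7, $2:12, $3:0, $4:0, $5:8, $6:4}
[1] or   $1, $0, $3  →  {$0:0, $1:0, $2:12, $3:0, $4:0, $5:8, $6:4}
[2] beq  $2, $1, L4  →  {$0:0, $1:0, $2:12, $3:0, $4:0, $5:8, $6:4}  ⟨branch fallthrough⟩
[3] and  $5, $0, $4  →  {$0:0, $1:0, $2:12, $3:0, $4:0, $5:0, $6:4}
[4] sub  $5, $1, $3  →  {$0:0, $1:0, $2:12, $3:0, $4:0, $5:0, $6:4}
[5] add  $3, $6, $5  →  {$0:0, $1:0, $2:12, $3:4, $4:0, $5:0, $6:4}
[6] beq  $4, $5, L10  →  {$0:0, $1:0, $2:12, $3:4, $4:0, $5:0, $6:4}  ⟨branch taken⟩
[7] add  $3, $1, $1  →  {$0:0, $1:0, $2:12, $3:0, $4:0, $5:0, $6:4}

$0=0 $1=0 $2=12 $3=0 $4=0 $5=0 $6=4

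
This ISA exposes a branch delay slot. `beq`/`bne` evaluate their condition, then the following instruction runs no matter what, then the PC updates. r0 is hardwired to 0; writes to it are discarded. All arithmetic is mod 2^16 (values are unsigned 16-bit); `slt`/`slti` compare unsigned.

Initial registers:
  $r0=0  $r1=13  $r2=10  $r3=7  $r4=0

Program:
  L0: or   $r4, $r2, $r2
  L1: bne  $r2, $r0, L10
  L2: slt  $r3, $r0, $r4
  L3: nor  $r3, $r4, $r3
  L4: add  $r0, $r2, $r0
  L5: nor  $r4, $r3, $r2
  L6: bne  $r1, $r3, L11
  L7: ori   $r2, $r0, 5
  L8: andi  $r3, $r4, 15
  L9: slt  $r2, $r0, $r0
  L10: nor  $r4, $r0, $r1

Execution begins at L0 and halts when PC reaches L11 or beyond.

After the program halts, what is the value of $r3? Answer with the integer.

PC=0  or   $r4, $r2, $r2     | $r0=0 $r1=13 $r2=10 $r3=7 $r4=10
PC=1  bne  $r2, $r0, L10     | $r0=0 $r1=13 $r2=10 $r3=7 $r4=10  [TAKEN]
PC=2  slt  $r3, $r0, $r4     | $r0=0 $r1=13 $r2=10 $r3=1 $r4=10
PC=10 nor  $r4, $r0, $r1     | $r0=0 $r1=13 $r2=10 $r3=1 $r4=65522

1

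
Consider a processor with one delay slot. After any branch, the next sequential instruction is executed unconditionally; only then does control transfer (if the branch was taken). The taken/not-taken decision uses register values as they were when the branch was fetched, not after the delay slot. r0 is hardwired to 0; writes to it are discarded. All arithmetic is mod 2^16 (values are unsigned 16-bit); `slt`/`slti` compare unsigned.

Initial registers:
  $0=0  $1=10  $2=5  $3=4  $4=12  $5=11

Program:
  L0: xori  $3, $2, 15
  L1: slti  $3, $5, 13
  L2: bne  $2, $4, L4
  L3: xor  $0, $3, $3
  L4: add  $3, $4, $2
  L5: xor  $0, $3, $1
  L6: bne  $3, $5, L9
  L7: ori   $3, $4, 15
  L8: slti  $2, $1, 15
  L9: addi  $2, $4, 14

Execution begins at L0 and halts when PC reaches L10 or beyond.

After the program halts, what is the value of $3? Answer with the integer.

15

  step pc=0: xori  $3, $2, 15  regs=(0,10,5,10,12,11)
  step pc=1: slti  $3, $5, 13  regs=(0,10,5,1,12,11)
  step pc=2: bne  $2, $4, L4  cond=T  regs=(0,10,5,1,12,11)
  step pc=3: xor  $0, $3, $3  regs=(0,10,5,1,12,11)
  step pc=4: add  $3, $4, $2  regs=(0,10,5,17,12,11)
  step pc=5: xor  $0, $3, $1  regs=(0,10,5,17,12,11)
  step pc=6: bne  $3, $5, L9  cond=T  regs=(0,10,5,17,12,11)
  step pc=7: ori   $3, $4, 15  regs=(0,10,5,15,12,11)
  step pc=9: addi  $2, $4, 14  regs=(0,10,26,15,12,11)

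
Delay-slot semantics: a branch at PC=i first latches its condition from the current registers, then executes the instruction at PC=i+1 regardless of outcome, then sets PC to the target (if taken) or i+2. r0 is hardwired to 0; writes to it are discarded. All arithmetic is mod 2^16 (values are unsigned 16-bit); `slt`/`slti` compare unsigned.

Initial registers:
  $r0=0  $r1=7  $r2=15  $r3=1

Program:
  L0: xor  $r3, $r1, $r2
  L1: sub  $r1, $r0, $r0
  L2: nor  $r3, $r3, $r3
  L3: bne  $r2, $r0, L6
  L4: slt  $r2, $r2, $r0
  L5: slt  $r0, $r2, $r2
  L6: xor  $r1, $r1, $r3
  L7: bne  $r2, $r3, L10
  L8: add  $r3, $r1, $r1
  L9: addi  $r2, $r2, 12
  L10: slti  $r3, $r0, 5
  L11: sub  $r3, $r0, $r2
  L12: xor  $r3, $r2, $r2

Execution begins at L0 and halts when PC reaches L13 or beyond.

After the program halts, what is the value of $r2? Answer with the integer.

0

  step pc=0: xor  $r3, $r1, $r2  regs=(0,7,15,8)
  step pc=1: sub  $r1, $r0, $r0  regs=(0,0,15,8)
  step pc=2: nor  $r3, $r3, $r3  regs=(0,0,15,65527)
  step pc=3: bne  $r2, $r0, L6  cond=T  regs=(0,0,15,65527)
  step pc=4: slt  $r2, $r2, $r0  regs=(0,0,0,65527)
  step pc=6: xor  $r1, $r1, $r3  regs=(0,65527,0,65527)
  step pc=7: bne  $r2, $r3, L10  cond=T  regs=(0,65527,0,65527)
  step pc=8: add  $r3, $r1, $r1  regs=(0,65527,0,65518)
  step pc=10: slti  $r3, $r0, 5  regs=(0,65527,0,1)
  step pc=11: sub  $r3, $r0, $r2  regs=(0,65527,0,0)
  step pc=12: xor  $r3, $r2, $r2  regs=(0,65527,0,0)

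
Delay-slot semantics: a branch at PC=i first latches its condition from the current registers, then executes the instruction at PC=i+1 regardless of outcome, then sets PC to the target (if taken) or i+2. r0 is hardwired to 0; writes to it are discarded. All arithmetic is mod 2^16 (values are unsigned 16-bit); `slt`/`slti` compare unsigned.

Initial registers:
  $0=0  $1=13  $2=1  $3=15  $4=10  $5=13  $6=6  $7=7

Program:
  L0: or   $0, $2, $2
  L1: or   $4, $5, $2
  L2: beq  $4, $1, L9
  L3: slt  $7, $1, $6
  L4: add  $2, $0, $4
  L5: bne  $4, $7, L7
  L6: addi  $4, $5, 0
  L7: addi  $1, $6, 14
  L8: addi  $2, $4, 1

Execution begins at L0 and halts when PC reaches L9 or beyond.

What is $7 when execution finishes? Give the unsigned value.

0

  step pc=0: or   $0, $2, $2  regs=(0,13,1,15,10,13,6,7)
  step pc=1: or   $4, $5, $2  regs=(0,13,1,15,13,13,6,7)
  step pc=2: beq  $4, $1, L9  cond=T  regs=(0,13,1,15,13,13,6,7)
  step pc=3: slt  $7, $1, $6  regs=(0,13,1,15,13,13,6,0)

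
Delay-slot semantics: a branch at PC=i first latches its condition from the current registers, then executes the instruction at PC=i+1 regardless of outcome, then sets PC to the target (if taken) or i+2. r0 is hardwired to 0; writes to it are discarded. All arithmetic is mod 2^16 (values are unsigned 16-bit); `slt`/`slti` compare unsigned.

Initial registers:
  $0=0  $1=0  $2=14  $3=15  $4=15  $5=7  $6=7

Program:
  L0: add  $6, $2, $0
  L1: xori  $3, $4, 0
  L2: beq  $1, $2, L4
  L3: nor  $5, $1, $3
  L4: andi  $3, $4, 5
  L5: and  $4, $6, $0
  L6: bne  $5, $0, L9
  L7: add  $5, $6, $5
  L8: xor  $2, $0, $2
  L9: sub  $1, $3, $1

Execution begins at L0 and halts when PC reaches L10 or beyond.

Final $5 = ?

[0] add  $6, $2, $0  →  {$0:0, $1:0, $2:14, $3:15, $4:15, $5:7, $6:14}
[1] xori  $3, $4, 0  →  {$0:0, $1:0, $2:14, $3:15, $4:15, $5:7, $6:14}
[2] beq  $1, $2, L4  →  {$0:0, $1:0, $2:14, $3:15, $4:15, $5:7, $6:14}  ⟨branch fallthrough⟩
[3] nor  $5, $1, $3  →  {$0:0, $1:0, $2:14, $3:15, $4:15, $5:65520, $6:14}
[4] andi  $3, $4, 5  →  {$0:0, $1:0, $2:14, $3:5, $4:15, $5:65520, $6:14}
[5] and  $4, $6, $0  →  {$0:0, $1:0, $2:14, $3:5, $4:0, $5:65520, $6:14}
[6] bne  $5, $0, L9  →  {$0:0, $1:0, $2:14, $3:5, $4:0, $5:65520, $6:14}  ⟨branch taken⟩
[7] add  $5, $6, $5  →  {$0:0, $1:0, $2:14, $3:5, $4:0, $5:65534, $6:14}
[9] sub  $1, $3, $1  →  {$0:0, $1:5, $2:14, $3:5, $4:0, $5:65534, $6:14}

65534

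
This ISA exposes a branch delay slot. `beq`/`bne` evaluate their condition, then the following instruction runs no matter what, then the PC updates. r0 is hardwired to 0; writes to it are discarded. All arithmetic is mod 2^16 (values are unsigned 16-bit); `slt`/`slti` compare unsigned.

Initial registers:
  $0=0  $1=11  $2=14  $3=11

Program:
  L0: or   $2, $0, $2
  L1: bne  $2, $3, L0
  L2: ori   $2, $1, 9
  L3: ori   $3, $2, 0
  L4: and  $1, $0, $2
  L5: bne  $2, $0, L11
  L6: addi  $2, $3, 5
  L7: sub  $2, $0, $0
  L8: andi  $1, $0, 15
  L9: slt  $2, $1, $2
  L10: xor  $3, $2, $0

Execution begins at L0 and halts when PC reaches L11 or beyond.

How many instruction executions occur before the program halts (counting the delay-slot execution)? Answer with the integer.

#0 or   $2, $0, $2 ; 0/11/14/11
#1 bne  $2, $3, L0 ; 0/11/14/11 ; →target
#2 ori   $2, $1, 9 ; 0/11/11/11
#0 or   $2, $0, $2 ; 0/11/11/11
#1 bne  $2, $3, L0 ; 0/11/11/11 ; →fallthru
#2 ori   $2, $1, 9 ; 0/11/11/11
#3 ori   $3, $2, 0 ; 0/11/11/11
#4 and  $1, $0, $2 ; 0/0/11/11
#5 bne  $2, $0, L11 ; 0/0/11/11 ; →target
#6 addi  $2, $3, 5 ; 0/0/16/11

10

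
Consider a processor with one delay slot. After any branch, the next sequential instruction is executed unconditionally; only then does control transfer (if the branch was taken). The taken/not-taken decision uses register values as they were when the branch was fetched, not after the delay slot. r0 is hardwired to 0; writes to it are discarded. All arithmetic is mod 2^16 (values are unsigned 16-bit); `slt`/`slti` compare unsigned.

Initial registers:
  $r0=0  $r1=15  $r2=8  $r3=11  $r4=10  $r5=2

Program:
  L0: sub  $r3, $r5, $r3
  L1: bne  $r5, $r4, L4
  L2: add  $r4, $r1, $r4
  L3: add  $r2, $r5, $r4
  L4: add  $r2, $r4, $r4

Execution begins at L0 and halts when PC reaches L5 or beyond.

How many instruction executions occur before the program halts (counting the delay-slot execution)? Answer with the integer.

4

#0 sub  $r3, $r5, $r3 ; 0/15/8/65527/10/2
#1 bne  $r5, $r4, L4 ; 0/15/8/65527/10/2 ; →target
#2 add  $r4, $r1, $r4 ; 0/15/8/65527/25/2
#4 add  $r2, $r4, $r4 ; 0/15/50/65527/25/2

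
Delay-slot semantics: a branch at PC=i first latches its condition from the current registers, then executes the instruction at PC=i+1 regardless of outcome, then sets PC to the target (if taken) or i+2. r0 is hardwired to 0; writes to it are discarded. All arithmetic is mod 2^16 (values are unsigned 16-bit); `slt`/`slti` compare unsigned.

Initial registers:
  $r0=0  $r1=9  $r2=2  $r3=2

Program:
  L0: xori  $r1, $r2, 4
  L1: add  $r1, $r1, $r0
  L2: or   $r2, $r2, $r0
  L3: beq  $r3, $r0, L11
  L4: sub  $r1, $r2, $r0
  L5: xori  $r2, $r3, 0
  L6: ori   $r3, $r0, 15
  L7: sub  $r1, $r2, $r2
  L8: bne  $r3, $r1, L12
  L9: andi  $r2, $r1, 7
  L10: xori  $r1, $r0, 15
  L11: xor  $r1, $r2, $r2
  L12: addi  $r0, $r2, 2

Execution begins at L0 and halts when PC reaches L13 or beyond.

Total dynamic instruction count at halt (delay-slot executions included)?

#0 xori  $r1, $r2, 4 ; 0/6/2/2
#1 add  $r1, $r1, $r0 ; 0/6/2/2
#2 or   $r2, $r2, $r0 ; 0/6/2/2
#3 beq  $r3, $r0, L11 ; 0/6/2/2 ; →fallthru
#4 sub  $r1, $r2, $r0 ; 0/2/2/2
#5 xori  $r2, $r3, 0 ; 0/2/2/2
#6 ori   $r3, $r0, 15 ; 0/2/2/15
#7 sub  $r1, $r2, $r2 ; 0/0/2/15
#8 bne  $r3, $r1, L12 ; 0/0/2/15 ; →target
#9 andi  $r2, $r1, 7 ; 0/0/0/15
#12 addi  $r0, $r2, 2 ; 0/0/0/15

11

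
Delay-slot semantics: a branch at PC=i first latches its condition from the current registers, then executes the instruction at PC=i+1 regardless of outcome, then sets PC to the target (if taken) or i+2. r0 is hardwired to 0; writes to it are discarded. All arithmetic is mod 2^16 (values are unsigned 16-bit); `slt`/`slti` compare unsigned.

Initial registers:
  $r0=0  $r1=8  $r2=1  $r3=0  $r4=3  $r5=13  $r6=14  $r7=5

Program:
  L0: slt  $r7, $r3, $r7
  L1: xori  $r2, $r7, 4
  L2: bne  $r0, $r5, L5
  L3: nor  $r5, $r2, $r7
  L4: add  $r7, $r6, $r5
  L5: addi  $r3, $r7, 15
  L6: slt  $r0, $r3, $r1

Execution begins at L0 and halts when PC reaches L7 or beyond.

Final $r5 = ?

65530

#0 slt  $r7, $r3, $r7 ; 0/8/1/0/3/13/14/1
#1 xori  $r2, $r7, 4 ; 0/8/5/0/3/13/14/1
#2 bne  $r0, $r5, L5 ; 0/8/5/0/3/13/14/1 ; →target
#3 nor  $r5, $r2, $r7 ; 0/8/5/0/3/65530/14/1
#5 addi  $r3, $r7, 15 ; 0/8/5/16/3/65530/14/1
#6 slt  $r0, $r3, $r1 ; 0/8/5/16/3/65530/14/1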